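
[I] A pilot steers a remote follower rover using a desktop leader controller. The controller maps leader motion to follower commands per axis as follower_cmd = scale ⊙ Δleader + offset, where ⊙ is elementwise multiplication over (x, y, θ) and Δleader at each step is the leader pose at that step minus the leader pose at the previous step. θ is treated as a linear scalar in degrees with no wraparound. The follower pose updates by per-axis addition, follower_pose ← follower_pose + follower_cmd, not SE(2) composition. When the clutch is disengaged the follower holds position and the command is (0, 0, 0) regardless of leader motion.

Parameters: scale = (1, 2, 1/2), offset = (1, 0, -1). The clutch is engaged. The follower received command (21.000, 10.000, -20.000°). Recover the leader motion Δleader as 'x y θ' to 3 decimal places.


axis x: (21.000 − 1) / (1) = 20.000
axis y: (10.000 − 0) / (2) = 5.000
axis θ: (-20.000 − -1) / (1/2) = -38.000

20.000 5.000 -38.000


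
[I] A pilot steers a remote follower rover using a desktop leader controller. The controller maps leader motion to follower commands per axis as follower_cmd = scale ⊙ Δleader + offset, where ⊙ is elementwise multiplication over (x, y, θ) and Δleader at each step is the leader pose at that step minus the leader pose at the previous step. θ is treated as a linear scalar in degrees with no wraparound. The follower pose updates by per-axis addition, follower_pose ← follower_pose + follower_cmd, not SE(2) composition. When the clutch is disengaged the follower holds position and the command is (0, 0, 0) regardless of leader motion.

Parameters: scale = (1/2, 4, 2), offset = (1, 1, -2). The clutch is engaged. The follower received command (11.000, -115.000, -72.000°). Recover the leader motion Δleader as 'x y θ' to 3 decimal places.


axis x: (11.000 − 1) / (1/2) = 20.000
axis y: (-115.000 − 1) / (4) = -29.000
axis θ: (-72.000 − -2) / (2) = -35.000

20.000 -29.000 -35.000


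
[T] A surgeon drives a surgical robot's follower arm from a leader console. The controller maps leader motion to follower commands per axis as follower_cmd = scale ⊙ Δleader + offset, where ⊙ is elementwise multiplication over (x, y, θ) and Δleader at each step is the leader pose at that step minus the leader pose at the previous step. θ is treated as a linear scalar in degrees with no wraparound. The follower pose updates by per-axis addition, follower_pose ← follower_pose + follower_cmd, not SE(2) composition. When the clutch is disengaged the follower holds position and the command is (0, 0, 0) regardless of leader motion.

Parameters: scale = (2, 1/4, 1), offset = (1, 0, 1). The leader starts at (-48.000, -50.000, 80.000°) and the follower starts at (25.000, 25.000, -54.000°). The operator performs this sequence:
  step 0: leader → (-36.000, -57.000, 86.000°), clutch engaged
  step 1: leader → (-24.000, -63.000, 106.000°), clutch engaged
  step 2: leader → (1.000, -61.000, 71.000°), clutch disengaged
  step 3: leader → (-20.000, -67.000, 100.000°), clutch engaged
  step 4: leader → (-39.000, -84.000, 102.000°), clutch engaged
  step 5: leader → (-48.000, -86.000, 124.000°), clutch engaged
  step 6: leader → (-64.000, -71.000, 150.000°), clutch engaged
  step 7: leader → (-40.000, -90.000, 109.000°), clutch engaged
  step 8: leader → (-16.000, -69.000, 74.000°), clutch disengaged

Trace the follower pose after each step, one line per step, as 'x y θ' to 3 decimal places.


step 0: Δleader=(12.000, -7.000, 6.000°), engaged; cmd=(25.000, -1.750, 7.000°) → follower=(50.000, 23.250, -47.000°)
step 1: Δleader=(12.000, -6.000, 20.000°), engaged; cmd=(25.000, -1.500, 21.000°) → follower=(75.000, 21.750, -26.000°)
step 2: Δleader=(25.000, 2.000, -35.000°), disengaged; cmd=(0,0,0) → follower holds at (75.000, 21.750, -26.000°)
step 3: Δleader=(-21.000, -6.000, 29.000°), engaged; cmd=(-41.000, -1.500, 30.000°) → follower=(34.000, 20.250, 4.000°)
step 4: Δleader=(-19.000, -17.000, 2.000°), engaged; cmd=(-37.000, -4.250, 3.000°) → follower=(-3.000, 16.000, 7.000°)
step 5: Δleader=(-9.000, -2.000, 22.000°), engaged; cmd=(-17.000, -0.500, 23.000°) → follower=(-20.000, 15.500, 30.000°)
step 6: Δleader=(-16.000, 15.000, 26.000°), engaged; cmd=(-31.000, 3.750, 27.000°) → follower=(-51.000, 19.250, 57.000°)
step 7: Δleader=(24.000, -19.000, -41.000°), engaged; cmd=(49.000, -4.750, -40.000°) → follower=(-2.000, 14.500, 17.000°)
step 8: Δleader=(24.000, 21.000, -35.000°), disengaged; cmd=(0,0,0) → follower holds at (-2.000, 14.500, 17.000°)

50.000 23.250 -47.000
75.000 21.750 -26.000
75.000 21.750 -26.000
34.000 20.250 4.000
-3.000 16.000 7.000
-20.000 15.500 30.000
-51.000 19.250 57.000
-2.000 14.500 17.000
-2.000 14.500 17.000


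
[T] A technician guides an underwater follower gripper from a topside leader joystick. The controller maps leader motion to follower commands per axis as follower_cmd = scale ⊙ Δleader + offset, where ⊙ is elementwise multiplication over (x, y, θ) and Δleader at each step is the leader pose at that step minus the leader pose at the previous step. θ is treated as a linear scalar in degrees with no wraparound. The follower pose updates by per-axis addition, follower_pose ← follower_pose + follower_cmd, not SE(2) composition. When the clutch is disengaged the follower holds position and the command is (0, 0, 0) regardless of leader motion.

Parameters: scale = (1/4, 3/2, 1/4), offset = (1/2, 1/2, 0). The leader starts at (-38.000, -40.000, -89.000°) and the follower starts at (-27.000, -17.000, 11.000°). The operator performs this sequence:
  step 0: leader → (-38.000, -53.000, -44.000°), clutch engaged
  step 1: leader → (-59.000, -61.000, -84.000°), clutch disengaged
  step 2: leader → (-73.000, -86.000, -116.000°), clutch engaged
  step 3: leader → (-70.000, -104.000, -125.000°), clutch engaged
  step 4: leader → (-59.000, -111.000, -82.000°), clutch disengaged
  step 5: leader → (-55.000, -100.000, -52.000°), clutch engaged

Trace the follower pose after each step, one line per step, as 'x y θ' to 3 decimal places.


step 0: Δleader=(0.000, -13.000, 45.000°), engaged; cmd=(0.500, -19.000, 11.250°) → follower=(-26.500, -36.000, 22.250°)
step 1: Δleader=(-21.000, -8.000, -40.000°), disengaged; cmd=(0,0,0) → follower holds at (-26.500, -36.000, 22.250°)
step 2: Δleader=(-14.000, -25.000, -32.000°), engaged; cmd=(-3.000, -37.000, -8.000°) → follower=(-29.500, -73.000, 14.250°)
step 3: Δleader=(3.000, -18.000, -9.000°), engaged; cmd=(1.250, -26.500, -2.250°) → follower=(-28.250, -99.500, 12.000°)
step 4: Δleader=(11.000, -7.000, 43.000°), disengaged; cmd=(0,0,0) → follower holds at (-28.250, -99.500, 12.000°)
step 5: Δleader=(4.000, 11.000, 30.000°), engaged; cmd=(1.500, 17.000, 7.500°) → follower=(-26.750, -82.500, 19.500°)

-26.500 -36.000 22.250
-26.500 -36.000 22.250
-29.500 -73.000 14.250
-28.250 -99.500 12.000
-28.250 -99.500 12.000
-26.750 -82.500 19.500


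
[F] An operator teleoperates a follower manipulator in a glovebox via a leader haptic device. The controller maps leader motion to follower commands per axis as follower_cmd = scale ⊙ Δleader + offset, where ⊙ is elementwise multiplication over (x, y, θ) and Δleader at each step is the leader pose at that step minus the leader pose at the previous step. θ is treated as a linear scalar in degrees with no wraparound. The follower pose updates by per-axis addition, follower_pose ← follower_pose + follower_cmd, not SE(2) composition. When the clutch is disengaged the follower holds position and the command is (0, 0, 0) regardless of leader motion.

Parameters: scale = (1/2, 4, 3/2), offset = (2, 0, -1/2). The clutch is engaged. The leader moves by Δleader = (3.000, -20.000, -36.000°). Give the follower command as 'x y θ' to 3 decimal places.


3.500 -80.000 -54.500

axis x: 1/2·3.000 + 2 = 3.500
axis y: 4·-20.000 + 0 = -80.000
axis θ: 3/2·-36.000 + -1/2 = -54.500


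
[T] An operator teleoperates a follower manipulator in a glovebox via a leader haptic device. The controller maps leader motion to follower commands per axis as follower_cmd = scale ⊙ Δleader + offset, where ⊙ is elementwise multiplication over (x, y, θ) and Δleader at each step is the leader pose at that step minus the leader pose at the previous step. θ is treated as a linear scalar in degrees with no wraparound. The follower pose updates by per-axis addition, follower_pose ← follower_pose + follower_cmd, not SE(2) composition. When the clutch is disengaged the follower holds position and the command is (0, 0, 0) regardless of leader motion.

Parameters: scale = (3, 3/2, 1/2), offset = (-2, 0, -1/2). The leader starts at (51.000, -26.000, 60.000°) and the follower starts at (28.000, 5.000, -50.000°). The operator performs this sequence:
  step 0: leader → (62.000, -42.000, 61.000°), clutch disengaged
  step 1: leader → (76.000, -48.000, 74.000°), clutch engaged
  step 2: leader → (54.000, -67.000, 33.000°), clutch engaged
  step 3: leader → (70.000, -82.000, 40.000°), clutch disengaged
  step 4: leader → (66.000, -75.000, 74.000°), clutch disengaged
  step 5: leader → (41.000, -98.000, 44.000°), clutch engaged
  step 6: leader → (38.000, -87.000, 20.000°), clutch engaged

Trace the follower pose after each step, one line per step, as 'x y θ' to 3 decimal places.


step 0: Δleader=(11.000, -16.000, 1.000°), disengaged; cmd=(0,0,0) → follower holds at (28.000, 5.000, -50.000°)
step 1: Δleader=(14.000, -6.000, 13.000°), engaged; cmd=(40.000, -9.000, 6.000°) → follower=(68.000, -4.000, -44.000°)
step 2: Δleader=(-22.000, -19.000, -41.000°), engaged; cmd=(-68.000, -28.500, -21.000°) → follower=(0.000, -32.500, -65.000°)
step 3: Δleader=(16.000, -15.000, 7.000°), disengaged; cmd=(0,0,0) → follower holds at (0.000, -32.500, -65.000°)
step 4: Δleader=(-4.000, 7.000, 34.000°), disengaged; cmd=(0,0,0) → follower holds at (0.000, -32.500, -65.000°)
step 5: Δleader=(-25.000, -23.000, -30.000°), engaged; cmd=(-77.000, -34.500, -15.500°) → follower=(-77.000, -67.000, -80.500°)
step 6: Δleader=(-3.000, 11.000, -24.000°), engaged; cmd=(-11.000, 16.500, -12.500°) → follower=(-88.000, -50.500, -93.000°)

28.000 5.000 -50.000
68.000 -4.000 -44.000
0.000 -32.500 -65.000
0.000 -32.500 -65.000
0.000 -32.500 -65.000
-77.000 -67.000 -80.500
-88.000 -50.500 -93.000


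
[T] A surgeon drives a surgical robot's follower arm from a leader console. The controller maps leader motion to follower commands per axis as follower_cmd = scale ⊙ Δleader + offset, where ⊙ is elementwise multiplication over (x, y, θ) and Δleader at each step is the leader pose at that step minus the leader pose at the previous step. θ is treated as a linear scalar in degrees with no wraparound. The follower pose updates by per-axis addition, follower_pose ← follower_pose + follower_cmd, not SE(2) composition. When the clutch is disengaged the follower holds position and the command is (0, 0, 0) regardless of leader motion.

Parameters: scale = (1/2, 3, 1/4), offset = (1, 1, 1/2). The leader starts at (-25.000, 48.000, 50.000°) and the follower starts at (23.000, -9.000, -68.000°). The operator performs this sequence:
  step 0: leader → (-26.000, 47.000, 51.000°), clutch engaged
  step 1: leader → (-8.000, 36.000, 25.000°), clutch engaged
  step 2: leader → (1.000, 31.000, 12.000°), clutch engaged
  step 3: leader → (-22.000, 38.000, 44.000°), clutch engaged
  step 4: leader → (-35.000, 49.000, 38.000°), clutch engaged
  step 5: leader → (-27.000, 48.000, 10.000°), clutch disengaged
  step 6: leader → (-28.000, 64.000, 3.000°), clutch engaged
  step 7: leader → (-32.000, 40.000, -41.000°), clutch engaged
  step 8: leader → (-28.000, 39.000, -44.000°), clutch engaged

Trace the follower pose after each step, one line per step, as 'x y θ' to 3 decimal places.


step 0: Δleader=(-1.000, -1.000, 1.000°), engaged; cmd=(0.500, -2.000, 0.750°) → follower=(23.500, -11.000, -67.250°)
step 1: Δleader=(18.000, -11.000, -26.000°), engaged; cmd=(10.000, -32.000, -6.000°) → follower=(33.500, -43.000, -73.250°)
step 2: Δleader=(9.000, -5.000, -13.000°), engaged; cmd=(5.500, -14.000, -2.750°) → follower=(39.000, -57.000, -76.000°)
step 3: Δleader=(-23.000, 7.000, 32.000°), engaged; cmd=(-10.500, 22.000, 8.500°) → follower=(28.500, -35.000, -67.500°)
step 4: Δleader=(-13.000, 11.000, -6.000°), engaged; cmd=(-5.500, 34.000, -1.000°) → follower=(23.000, -1.000, -68.500°)
step 5: Δleader=(8.000, -1.000, -28.000°), disengaged; cmd=(0,0,0) → follower holds at (23.000, -1.000, -68.500°)
step 6: Δleader=(-1.000, 16.000, -7.000°), engaged; cmd=(0.500, 49.000, -1.250°) → follower=(23.500, 48.000, -69.750°)
step 7: Δleader=(-4.000, -24.000, -44.000°), engaged; cmd=(-1.000, -71.000, -10.500°) → follower=(22.500, -23.000, -80.250°)
step 8: Δleader=(4.000, -1.000, -3.000°), engaged; cmd=(3.000, -2.000, -0.250°) → follower=(25.500, -25.000, -80.500°)

23.500 -11.000 -67.250
33.500 -43.000 -73.250
39.000 -57.000 -76.000
28.500 -35.000 -67.500
23.000 -1.000 -68.500
23.000 -1.000 -68.500
23.500 48.000 -69.750
22.500 -23.000 -80.250
25.500 -25.000 -80.500


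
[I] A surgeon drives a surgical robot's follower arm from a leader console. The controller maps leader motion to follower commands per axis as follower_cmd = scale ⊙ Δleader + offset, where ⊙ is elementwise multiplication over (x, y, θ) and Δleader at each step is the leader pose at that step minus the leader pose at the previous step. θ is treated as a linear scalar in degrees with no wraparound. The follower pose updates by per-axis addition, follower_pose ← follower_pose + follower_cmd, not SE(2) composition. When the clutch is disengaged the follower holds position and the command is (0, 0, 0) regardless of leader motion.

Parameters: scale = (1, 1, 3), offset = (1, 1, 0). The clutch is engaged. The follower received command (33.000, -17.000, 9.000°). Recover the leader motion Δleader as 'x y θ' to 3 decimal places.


axis x: (33.000 − 1) / (1) = 32.000
axis y: (-17.000 − 1) / (1) = -18.000
axis θ: (9.000 − 0) / (3) = 3.000

32.000 -18.000 3.000


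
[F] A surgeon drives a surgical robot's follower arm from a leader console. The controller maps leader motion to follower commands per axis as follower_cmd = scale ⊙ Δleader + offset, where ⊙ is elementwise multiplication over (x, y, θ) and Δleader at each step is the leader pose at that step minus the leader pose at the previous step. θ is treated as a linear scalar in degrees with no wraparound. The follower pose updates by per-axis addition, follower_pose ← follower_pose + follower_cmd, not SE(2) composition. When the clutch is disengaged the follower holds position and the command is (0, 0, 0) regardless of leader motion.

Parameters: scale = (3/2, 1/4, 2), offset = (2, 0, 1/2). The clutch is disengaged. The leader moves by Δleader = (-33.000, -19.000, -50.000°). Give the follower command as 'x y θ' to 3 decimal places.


clutch disengaged → follower holds; cmd = (0, 0, 0)

0.000 0.000 0.000


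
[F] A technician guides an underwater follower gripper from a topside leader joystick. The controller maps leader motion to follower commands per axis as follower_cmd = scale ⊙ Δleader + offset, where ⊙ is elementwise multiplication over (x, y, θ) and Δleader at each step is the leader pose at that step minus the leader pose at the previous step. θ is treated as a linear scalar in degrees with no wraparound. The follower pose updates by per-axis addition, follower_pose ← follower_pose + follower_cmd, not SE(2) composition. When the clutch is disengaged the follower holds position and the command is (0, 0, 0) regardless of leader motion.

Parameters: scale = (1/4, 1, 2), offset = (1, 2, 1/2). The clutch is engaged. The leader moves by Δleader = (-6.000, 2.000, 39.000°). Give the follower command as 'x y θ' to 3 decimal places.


axis x: 1/4·-6.000 + 1 = -0.500
axis y: 1·2.000 + 2 = 4.000
axis θ: 2·39.000 + 1/2 = 78.500

-0.500 4.000 78.500


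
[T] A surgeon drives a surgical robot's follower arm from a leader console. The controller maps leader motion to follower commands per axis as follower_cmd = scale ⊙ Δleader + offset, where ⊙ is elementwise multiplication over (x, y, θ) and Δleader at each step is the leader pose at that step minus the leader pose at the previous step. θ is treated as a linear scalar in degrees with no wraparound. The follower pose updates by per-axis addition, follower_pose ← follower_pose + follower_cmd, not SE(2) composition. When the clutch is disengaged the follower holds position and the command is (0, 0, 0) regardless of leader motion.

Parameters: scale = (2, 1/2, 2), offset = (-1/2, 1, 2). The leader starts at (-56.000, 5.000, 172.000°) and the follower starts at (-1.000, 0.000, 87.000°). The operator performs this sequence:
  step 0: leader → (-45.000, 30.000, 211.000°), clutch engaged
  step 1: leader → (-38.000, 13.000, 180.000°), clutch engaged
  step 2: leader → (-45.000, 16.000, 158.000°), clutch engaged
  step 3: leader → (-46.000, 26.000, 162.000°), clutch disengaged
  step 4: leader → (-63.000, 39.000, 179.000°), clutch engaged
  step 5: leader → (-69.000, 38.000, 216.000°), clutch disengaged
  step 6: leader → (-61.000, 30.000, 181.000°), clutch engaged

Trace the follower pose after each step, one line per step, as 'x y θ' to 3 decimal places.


step 0: Δleader=(11.000, 25.000, 39.000°), engaged; cmd=(21.500, 13.500, 80.000°) → follower=(20.500, 13.500, 167.000°)
step 1: Δleader=(7.000, -17.000, -31.000°), engaged; cmd=(13.500, -7.500, -60.000°) → follower=(34.000, 6.000, 107.000°)
step 2: Δleader=(-7.000, 3.000, -22.000°), engaged; cmd=(-14.500, 2.500, -42.000°) → follower=(19.500, 8.500, 65.000°)
step 3: Δleader=(-1.000, 10.000, 4.000°), disengaged; cmd=(0,0,0) → follower holds at (19.500, 8.500, 65.000°)
step 4: Δleader=(-17.000, 13.000, 17.000°), engaged; cmd=(-34.500, 7.500, 36.000°) → follower=(-15.000, 16.000, 101.000°)
step 5: Δleader=(-6.000, -1.000, 37.000°), disengaged; cmd=(0,0,0) → follower holds at (-15.000, 16.000, 101.000°)
step 6: Δleader=(8.000, -8.000, -35.000°), engaged; cmd=(15.500, -3.000, -68.000°) → follower=(0.500, 13.000, 33.000°)

20.500 13.500 167.000
34.000 6.000 107.000
19.500 8.500 65.000
19.500 8.500 65.000
-15.000 16.000 101.000
-15.000 16.000 101.000
0.500 13.000 33.000


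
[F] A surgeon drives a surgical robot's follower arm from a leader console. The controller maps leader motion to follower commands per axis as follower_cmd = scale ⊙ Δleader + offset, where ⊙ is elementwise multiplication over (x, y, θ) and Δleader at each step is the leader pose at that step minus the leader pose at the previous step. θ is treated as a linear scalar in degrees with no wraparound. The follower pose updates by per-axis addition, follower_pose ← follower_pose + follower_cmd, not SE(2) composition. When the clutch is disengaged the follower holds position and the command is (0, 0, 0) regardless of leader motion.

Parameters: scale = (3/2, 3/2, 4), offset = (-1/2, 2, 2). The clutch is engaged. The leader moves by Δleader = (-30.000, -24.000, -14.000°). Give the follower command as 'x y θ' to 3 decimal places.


axis x: 3/2·-30.000 + -1/2 = -45.500
axis y: 3/2·-24.000 + 2 = -34.000
axis θ: 4·-14.000 + 2 = -54.000

-45.500 -34.000 -54.000


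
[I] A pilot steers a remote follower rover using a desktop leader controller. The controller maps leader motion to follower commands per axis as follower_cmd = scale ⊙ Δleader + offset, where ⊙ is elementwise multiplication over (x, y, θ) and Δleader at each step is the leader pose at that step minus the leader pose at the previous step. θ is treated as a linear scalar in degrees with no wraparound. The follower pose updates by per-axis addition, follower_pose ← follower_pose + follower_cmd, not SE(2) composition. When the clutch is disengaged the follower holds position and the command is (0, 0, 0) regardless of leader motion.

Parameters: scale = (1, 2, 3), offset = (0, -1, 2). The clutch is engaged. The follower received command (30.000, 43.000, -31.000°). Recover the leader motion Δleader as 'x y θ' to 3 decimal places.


30.000 22.000 -11.000

axis x: (30.000 − 0) / (1) = 30.000
axis y: (43.000 − -1) / (2) = 22.000
axis θ: (-31.000 − 2) / (3) = -11.000


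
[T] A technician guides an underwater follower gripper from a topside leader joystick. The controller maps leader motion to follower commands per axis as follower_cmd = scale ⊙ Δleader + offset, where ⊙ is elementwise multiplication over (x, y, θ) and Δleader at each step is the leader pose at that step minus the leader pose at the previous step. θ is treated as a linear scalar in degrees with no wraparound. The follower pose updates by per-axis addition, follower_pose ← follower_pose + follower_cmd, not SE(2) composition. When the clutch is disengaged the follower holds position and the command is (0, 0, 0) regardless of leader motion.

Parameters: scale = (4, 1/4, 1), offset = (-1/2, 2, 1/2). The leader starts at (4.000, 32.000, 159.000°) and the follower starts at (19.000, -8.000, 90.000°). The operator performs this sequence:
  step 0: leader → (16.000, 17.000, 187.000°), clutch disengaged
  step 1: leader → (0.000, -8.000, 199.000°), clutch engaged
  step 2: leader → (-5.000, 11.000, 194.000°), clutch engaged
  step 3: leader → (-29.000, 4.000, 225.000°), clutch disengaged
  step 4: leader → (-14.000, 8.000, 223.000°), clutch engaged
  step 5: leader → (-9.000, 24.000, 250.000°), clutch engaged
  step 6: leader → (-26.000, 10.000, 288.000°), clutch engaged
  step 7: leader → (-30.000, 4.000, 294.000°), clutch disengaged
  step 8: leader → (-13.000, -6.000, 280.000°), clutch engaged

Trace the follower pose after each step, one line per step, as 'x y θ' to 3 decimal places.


19.000 -8.000 90.000
-45.500 -12.250 102.500
-66.000 -5.500 98.000
-66.000 -5.500 98.000
-6.500 -2.500 96.500
13.000 3.500 124.000
-55.500 2.000 162.500
-55.500 2.000 162.500
12.000 1.500 149.000

step 0: Δleader=(12.000, -15.000, 28.000°), disengaged; cmd=(0,0,0) → follower holds at (19.000, -8.000, 90.000°)
step 1: Δleader=(-16.000, -25.000, 12.000°), engaged; cmd=(-64.500, -4.250, 12.500°) → follower=(-45.500, -12.250, 102.500°)
step 2: Δleader=(-5.000, 19.000, -5.000°), engaged; cmd=(-20.500, 6.750, -4.500°) → follower=(-66.000, -5.500, 98.000°)
step 3: Δleader=(-24.000, -7.000, 31.000°), disengaged; cmd=(0,0,0) → follower holds at (-66.000, -5.500, 98.000°)
step 4: Δleader=(15.000, 4.000, -2.000°), engaged; cmd=(59.500, 3.000, -1.500°) → follower=(-6.500, -2.500, 96.500°)
step 5: Δleader=(5.000, 16.000, 27.000°), engaged; cmd=(19.500, 6.000, 27.500°) → follower=(13.000, 3.500, 124.000°)
step 6: Δleader=(-17.000, -14.000, 38.000°), engaged; cmd=(-68.500, -1.500, 38.500°) → follower=(-55.500, 2.000, 162.500°)
step 7: Δleader=(-4.000, -6.000, 6.000°), disengaged; cmd=(0,0,0) → follower holds at (-55.500, 2.000, 162.500°)
step 8: Δleader=(17.000, -10.000, -14.000°), engaged; cmd=(67.500, -0.500, -13.500°) → follower=(12.000, 1.500, 149.000°)


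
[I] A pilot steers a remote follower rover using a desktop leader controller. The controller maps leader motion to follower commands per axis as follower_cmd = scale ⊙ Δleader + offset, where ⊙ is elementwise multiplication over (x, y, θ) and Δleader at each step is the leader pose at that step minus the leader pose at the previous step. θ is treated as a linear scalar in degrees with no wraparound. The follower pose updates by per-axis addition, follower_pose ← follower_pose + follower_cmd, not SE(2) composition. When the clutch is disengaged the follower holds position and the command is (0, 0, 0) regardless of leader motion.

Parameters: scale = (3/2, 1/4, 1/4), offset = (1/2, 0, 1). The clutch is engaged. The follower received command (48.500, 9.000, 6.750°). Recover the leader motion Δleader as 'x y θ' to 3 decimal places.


32.000 36.000 23.000

axis x: (48.500 − 1/2) / (3/2) = 32.000
axis y: (9.000 − 0) / (1/4) = 36.000
axis θ: (6.750 − 1) / (1/4) = 23.000


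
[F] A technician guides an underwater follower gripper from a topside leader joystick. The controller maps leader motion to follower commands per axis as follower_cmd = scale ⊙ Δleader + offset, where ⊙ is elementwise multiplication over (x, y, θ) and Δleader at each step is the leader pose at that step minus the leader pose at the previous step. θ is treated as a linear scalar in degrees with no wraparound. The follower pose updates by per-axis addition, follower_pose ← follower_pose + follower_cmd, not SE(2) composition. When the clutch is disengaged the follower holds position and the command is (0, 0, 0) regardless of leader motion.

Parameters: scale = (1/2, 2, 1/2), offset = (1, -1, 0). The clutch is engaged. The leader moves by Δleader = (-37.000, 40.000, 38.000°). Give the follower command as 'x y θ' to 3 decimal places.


-17.500 79.000 19.000

axis x: 1/2·-37.000 + 1 = -17.500
axis y: 2·40.000 + -1 = 79.000
axis θ: 1/2·38.000 + 0 = 19.000


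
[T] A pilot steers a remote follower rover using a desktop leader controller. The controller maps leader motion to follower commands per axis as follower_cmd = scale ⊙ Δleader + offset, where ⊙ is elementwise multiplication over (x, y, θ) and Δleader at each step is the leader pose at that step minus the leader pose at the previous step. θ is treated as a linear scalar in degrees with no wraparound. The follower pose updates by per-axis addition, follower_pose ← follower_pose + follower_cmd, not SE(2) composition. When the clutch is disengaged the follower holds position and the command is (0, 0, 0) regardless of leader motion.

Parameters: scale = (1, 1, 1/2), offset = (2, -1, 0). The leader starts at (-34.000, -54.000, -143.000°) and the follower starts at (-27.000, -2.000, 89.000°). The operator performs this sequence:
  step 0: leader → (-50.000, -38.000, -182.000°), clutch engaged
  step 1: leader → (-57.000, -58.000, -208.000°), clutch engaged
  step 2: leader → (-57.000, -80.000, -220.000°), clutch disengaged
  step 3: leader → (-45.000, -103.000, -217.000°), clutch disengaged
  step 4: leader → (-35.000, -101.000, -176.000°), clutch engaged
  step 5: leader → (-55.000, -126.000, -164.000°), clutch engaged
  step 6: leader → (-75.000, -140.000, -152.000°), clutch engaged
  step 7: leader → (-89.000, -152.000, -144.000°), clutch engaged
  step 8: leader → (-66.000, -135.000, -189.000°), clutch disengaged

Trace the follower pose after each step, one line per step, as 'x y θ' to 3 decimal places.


-41.000 13.000 69.500
-46.000 -8.000 56.500
-46.000 -8.000 56.500
-46.000 -8.000 56.500
-34.000 -7.000 77.000
-52.000 -33.000 83.000
-70.000 -48.000 89.000
-82.000 -61.000 93.000
-82.000 -61.000 93.000

step 0: Δleader=(-16.000, 16.000, -39.000°), engaged; cmd=(-14.000, 15.000, -19.500°) → follower=(-41.000, 13.000, 69.500°)
step 1: Δleader=(-7.000, -20.000, -26.000°), engaged; cmd=(-5.000, -21.000, -13.000°) → follower=(-46.000, -8.000, 56.500°)
step 2: Δleader=(0.000, -22.000, -12.000°), disengaged; cmd=(0,0,0) → follower holds at (-46.000, -8.000, 56.500°)
step 3: Δleader=(12.000, -23.000, 3.000°), disengaged; cmd=(0,0,0) → follower holds at (-46.000, -8.000, 56.500°)
step 4: Δleader=(10.000, 2.000, 41.000°), engaged; cmd=(12.000, 1.000, 20.500°) → follower=(-34.000, -7.000, 77.000°)
step 5: Δleader=(-20.000, -25.000, 12.000°), engaged; cmd=(-18.000, -26.000, 6.000°) → follower=(-52.000, -33.000, 83.000°)
step 6: Δleader=(-20.000, -14.000, 12.000°), engaged; cmd=(-18.000, -15.000, 6.000°) → follower=(-70.000, -48.000, 89.000°)
step 7: Δleader=(-14.000, -12.000, 8.000°), engaged; cmd=(-12.000, -13.000, 4.000°) → follower=(-82.000, -61.000, 93.000°)
step 8: Δleader=(23.000, 17.000, -45.000°), disengaged; cmd=(0,0,0) → follower holds at (-82.000, -61.000, 93.000°)


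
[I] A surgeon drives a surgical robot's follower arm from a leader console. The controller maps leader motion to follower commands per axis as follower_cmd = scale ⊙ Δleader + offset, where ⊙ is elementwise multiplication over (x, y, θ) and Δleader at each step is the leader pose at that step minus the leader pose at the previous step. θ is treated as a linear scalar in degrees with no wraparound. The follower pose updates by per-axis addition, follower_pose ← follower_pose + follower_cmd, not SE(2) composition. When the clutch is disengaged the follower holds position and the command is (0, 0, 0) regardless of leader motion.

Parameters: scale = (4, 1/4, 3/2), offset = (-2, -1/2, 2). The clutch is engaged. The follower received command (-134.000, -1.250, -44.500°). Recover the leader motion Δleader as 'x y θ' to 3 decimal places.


-33.000 -3.000 -31.000

axis x: (-134.000 − -2) / (4) = -33.000
axis y: (-1.250 − -1/2) / (1/4) = -3.000
axis θ: (-44.500 − 2) / (3/2) = -31.000


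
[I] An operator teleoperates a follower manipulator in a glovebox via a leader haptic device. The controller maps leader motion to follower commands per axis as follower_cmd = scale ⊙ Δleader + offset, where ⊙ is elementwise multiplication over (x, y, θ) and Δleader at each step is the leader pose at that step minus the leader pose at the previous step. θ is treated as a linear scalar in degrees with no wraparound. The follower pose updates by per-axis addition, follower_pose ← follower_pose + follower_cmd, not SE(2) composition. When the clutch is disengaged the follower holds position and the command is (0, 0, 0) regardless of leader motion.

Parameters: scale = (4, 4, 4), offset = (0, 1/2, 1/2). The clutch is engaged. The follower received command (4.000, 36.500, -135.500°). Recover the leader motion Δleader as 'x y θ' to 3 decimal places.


axis x: (4.000 − 0) / (4) = 1.000
axis y: (36.500 − 1/2) / (4) = 9.000
axis θ: (-135.500 − 1/2) / (4) = -34.000

1.000 9.000 -34.000


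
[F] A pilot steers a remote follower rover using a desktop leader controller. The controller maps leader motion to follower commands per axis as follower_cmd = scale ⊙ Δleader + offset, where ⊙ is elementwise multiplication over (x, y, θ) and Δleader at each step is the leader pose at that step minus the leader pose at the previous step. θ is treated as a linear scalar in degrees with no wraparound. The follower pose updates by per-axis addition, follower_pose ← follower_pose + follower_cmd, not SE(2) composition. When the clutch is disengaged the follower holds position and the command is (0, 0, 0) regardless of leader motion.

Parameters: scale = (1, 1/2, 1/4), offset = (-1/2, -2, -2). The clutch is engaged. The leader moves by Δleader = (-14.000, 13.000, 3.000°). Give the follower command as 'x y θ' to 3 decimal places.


-14.500 4.500 -1.250

axis x: 1·-14.000 + -1/2 = -14.500
axis y: 1/2·13.000 + -2 = 4.500
axis θ: 1/4·3.000 + -2 = -1.250


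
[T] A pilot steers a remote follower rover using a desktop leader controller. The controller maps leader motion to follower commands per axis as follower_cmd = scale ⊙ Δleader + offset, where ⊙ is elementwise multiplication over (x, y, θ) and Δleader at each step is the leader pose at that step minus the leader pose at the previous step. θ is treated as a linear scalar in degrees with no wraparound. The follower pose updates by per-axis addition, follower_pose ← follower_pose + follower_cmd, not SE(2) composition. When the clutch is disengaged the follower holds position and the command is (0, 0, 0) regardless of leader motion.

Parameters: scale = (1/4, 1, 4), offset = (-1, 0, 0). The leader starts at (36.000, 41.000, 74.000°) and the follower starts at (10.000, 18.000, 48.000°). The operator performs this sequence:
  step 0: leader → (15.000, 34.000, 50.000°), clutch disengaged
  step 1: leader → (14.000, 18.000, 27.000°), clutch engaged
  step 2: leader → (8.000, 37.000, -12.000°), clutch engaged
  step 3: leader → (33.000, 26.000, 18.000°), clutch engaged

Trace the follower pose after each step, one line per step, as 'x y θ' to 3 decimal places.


10.000 18.000 48.000
8.750 2.000 -44.000
6.250 21.000 -200.000
11.500 10.000 -80.000

step 0: Δleader=(-21.000, -7.000, -24.000°), disengaged; cmd=(0,0,0) → follower holds at (10.000, 18.000, 48.000°)
step 1: Δleader=(-1.000, -16.000, -23.000°), engaged; cmd=(-1.250, -16.000, -92.000°) → follower=(8.750, 2.000, -44.000°)
step 2: Δleader=(-6.000, 19.000, -39.000°), engaged; cmd=(-2.500, 19.000, -156.000°) → follower=(6.250, 21.000, -200.000°)
step 3: Δleader=(25.000, -11.000, 30.000°), engaged; cmd=(5.250, -11.000, 120.000°) → follower=(11.500, 10.000, -80.000°)


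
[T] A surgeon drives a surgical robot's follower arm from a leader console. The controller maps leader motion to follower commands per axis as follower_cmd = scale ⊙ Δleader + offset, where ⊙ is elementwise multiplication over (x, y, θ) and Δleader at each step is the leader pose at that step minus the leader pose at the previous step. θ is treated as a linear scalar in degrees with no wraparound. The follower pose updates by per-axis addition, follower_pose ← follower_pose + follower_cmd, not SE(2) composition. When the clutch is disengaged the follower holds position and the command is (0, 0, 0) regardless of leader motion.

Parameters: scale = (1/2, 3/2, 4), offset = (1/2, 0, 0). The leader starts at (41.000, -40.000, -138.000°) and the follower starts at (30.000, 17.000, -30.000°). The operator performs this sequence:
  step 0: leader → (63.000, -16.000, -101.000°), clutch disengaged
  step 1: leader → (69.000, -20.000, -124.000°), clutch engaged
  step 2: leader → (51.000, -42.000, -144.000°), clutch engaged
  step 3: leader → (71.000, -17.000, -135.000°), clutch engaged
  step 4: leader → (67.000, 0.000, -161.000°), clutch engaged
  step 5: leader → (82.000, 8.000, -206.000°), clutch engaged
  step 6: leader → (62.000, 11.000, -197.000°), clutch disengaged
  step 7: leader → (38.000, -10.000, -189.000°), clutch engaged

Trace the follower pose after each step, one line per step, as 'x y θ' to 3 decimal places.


step 0: Δleader=(22.000, 24.000, 37.000°), disengaged; cmd=(0,0,0) → follower holds at (30.000, 17.000, -30.000°)
step 1: Δleader=(6.000, -4.000, -23.000°), engaged; cmd=(3.500, -6.000, -92.000°) → follower=(33.500, 11.000, -122.000°)
step 2: Δleader=(-18.000, -22.000, -20.000°), engaged; cmd=(-8.500, -33.000, -80.000°) → follower=(25.000, -22.000, -202.000°)
step 3: Δleader=(20.000, 25.000, 9.000°), engaged; cmd=(10.500, 37.500, 36.000°) → follower=(35.500, 15.500, -166.000°)
step 4: Δleader=(-4.000, 17.000, -26.000°), engaged; cmd=(-1.500, 25.500, -104.000°) → follower=(34.000, 41.000, -270.000°)
step 5: Δleader=(15.000, 8.000, -45.000°), engaged; cmd=(8.000, 12.000, -180.000°) → follower=(42.000, 53.000, -450.000°)
step 6: Δleader=(-20.000, 3.000, 9.000°), disengaged; cmd=(0,0,0) → follower holds at (42.000, 53.000, -450.000°)
step 7: Δleader=(-24.000, -21.000, 8.000°), engaged; cmd=(-11.500, -31.500, 32.000°) → follower=(30.500, 21.500, -418.000°)

30.000 17.000 -30.000
33.500 11.000 -122.000
25.000 -22.000 -202.000
35.500 15.500 -166.000
34.000 41.000 -270.000
42.000 53.000 -450.000
42.000 53.000 -450.000
30.500 21.500 -418.000


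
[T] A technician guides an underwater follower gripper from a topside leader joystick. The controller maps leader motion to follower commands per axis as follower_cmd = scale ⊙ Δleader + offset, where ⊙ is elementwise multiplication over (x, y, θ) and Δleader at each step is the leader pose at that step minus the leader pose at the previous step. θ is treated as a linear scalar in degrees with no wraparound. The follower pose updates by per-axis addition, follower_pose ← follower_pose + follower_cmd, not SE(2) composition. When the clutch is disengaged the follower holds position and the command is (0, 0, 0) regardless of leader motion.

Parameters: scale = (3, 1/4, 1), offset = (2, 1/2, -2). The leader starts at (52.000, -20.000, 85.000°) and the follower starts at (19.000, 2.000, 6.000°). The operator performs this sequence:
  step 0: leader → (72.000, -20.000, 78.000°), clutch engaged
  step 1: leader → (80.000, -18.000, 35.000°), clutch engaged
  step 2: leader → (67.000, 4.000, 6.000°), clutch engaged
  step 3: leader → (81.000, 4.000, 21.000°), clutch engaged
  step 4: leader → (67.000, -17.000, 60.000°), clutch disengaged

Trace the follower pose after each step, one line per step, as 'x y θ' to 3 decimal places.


81.000 2.500 -3.000
107.000 3.500 -48.000
70.000 9.500 -79.000
114.000 10.000 -66.000
114.000 10.000 -66.000

step 0: Δleader=(20.000, 0.000, -7.000°), engaged; cmd=(62.000, 0.500, -9.000°) → follower=(81.000, 2.500, -3.000°)
step 1: Δleader=(8.000, 2.000, -43.000°), engaged; cmd=(26.000, 1.000, -45.000°) → follower=(107.000, 3.500, -48.000°)
step 2: Δleader=(-13.000, 22.000, -29.000°), engaged; cmd=(-37.000, 6.000, -31.000°) → follower=(70.000, 9.500, -79.000°)
step 3: Δleader=(14.000, 0.000, 15.000°), engaged; cmd=(44.000, 0.500, 13.000°) → follower=(114.000, 10.000, -66.000°)
step 4: Δleader=(-14.000, -21.000, 39.000°), disengaged; cmd=(0,0,0) → follower holds at (114.000, 10.000, -66.000°)


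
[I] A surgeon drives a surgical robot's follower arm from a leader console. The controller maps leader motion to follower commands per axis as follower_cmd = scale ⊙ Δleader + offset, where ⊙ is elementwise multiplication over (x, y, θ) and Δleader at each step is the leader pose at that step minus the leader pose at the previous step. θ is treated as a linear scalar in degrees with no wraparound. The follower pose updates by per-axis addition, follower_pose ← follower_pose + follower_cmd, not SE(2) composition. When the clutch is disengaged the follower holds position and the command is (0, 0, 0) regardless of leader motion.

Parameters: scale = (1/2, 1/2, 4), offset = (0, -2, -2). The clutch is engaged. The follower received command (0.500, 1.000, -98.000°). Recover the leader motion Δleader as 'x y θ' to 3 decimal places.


axis x: (0.500 − 0) / (1/2) = 1.000
axis y: (1.000 − -2) / (1/2) = 6.000
axis θ: (-98.000 − -2) / (4) = -24.000

1.000 6.000 -24.000


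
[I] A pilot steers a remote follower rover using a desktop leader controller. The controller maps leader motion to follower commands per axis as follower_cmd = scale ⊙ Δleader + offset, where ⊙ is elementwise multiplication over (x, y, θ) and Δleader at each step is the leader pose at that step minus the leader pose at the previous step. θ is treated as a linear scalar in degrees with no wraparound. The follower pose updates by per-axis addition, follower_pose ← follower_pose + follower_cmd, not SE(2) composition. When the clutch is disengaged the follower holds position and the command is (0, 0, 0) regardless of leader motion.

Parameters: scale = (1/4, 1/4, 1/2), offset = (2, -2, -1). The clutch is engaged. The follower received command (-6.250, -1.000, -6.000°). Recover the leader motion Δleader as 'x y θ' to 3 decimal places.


-33.000 4.000 -10.000

axis x: (-6.250 − 2) / (1/4) = -33.000
axis y: (-1.000 − -2) / (1/4) = 4.000
axis θ: (-6.000 − -1) / (1/2) = -10.000


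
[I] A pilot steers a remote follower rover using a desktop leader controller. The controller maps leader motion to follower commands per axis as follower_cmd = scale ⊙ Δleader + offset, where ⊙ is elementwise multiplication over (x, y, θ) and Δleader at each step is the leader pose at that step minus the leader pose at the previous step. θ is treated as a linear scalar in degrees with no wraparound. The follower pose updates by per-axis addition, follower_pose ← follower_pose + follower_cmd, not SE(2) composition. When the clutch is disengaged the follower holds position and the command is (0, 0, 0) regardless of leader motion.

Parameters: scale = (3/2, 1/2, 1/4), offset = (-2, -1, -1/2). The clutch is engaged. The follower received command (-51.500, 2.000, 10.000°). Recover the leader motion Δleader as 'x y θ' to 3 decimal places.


-33.000 6.000 42.000

axis x: (-51.500 − -2) / (3/2) = -33.000
axis y: (2.000 − -1) / (1/2) = 6.000
axis θ: (10.000 − -1/2) / (1/4) = 42.000
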